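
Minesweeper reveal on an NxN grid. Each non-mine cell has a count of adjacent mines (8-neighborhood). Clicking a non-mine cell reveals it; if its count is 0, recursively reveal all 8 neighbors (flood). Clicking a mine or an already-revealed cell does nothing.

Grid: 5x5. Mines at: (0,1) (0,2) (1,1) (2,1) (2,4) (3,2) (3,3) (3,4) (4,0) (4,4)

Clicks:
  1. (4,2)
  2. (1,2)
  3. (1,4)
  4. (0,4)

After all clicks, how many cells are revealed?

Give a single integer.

Click 1 (4,2) count=2: revealed 1 new [(4,2)] -> total=1
Click 2 (1,2) count=4: revealed 1 new [(1,2)] -> total=2
Click 3 (1,4) count=1: revealed 1 new [(1,4)] -> total=3
Click 4 (0,4) count=0: revealed 3 new [(0,3) (0,4) (1,3)] -> total=6

Answer: 6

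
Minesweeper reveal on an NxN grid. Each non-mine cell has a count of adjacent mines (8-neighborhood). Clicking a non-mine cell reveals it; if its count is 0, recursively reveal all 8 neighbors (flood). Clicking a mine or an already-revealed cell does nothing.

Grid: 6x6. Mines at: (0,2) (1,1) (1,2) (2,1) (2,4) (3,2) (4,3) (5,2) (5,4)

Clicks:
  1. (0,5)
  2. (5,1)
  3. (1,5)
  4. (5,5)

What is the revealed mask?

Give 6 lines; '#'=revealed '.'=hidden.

Click 1 (0,5) count=0: revealed 6 new [(0,3) (0,4) (0,5) (1,3) (1,4) (1,5)] -> total=6
Click 2 (5,1) count=1: revealed 1 new [(5,1)] -> total=7
Click 3 (1,5) count=1: revealed 0 new [(none)] -> total=7
Click 4 (5,5) count=1: revealed 1 new [(5,5)] -> total=8

Answer: ...###
...###
......
......
......
.#...#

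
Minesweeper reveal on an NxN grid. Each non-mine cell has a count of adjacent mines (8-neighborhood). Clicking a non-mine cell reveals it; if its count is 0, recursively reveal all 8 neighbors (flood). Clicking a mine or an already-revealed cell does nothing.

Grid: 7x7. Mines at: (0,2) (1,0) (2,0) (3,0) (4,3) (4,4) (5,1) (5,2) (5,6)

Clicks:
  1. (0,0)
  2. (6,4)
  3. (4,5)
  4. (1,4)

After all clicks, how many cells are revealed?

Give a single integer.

Click 1 (0,0) count=1: revealed 1 new [(0,0)] -> total=1
Click 2 (6,4) count=0: revealed 6 new [(5,3) (5,4) (5,5) (6,3) (6,4) (6,5)] -> total=7
Click 3 (4,5) count=2: revealed 1 new [(4,5)] -> total=8
Click 4 (1,4) count=0: revealed 23 new [(0,3) (0,4) (0,5) (0,6) (1,1) (1,2) (1,3) (1,4) (1,5) (1,6) (2,1) (2,2) (2,3) (2,4) (2,5) (2,6) (3,1) (3,2) (3,3) (3,4) (3,5) (3,6) (4,6)] -> total=31

Answer: 31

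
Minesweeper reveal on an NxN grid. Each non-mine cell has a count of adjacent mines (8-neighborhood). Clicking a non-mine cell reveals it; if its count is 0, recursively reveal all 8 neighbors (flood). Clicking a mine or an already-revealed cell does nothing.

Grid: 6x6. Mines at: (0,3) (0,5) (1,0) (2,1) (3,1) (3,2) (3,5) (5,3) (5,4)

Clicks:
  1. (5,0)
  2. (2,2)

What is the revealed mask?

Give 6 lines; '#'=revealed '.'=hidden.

Answer: ......
......
..#...
......
###...
###...

Derivation:
Click 1 (5,0) count=0: revealed 6 new [(4,0) (4,1) (4,2) (5,0) (5,1) (5,2)] -> total=6
Click 2 (2,2) count=3: revealed 1 new [(2,2)] -> total=7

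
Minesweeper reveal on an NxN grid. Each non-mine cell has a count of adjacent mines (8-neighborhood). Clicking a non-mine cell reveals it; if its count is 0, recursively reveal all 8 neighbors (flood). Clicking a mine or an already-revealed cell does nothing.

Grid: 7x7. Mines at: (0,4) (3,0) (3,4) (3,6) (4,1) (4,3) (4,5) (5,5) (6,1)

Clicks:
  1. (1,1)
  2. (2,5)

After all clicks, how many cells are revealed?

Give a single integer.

Answer: 16

Derivation:
Click 1 (1,1) count=0: revealed 15 new [(0,0) (0,1) (0,2) (0,3) (1,0) (1,1) (1,2) (1,3) (2,0) (2,1) (2,2) (2,3) (3,1) (3,2) (3,3)] -> total=15
Click 2 (2,5) count=2: revealed 1 new [(2,5)] -> total=16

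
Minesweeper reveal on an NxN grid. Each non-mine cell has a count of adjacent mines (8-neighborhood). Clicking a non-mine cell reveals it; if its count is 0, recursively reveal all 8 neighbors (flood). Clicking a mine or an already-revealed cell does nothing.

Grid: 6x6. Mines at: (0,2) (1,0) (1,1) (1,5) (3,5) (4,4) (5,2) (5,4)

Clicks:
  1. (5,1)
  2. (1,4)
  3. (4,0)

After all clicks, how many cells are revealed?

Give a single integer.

Click 1 (5,1) count=1: revealed 1 new [(5,1)] -> total=1
Click 2 (1,4) count=1: revealed 1 new [(1,4)] -> total=2
Click 3 (4,0) count=0: revealed 17 new [(1,2) (1,3) (2,0) (2,1) (2,2) (2,3) (2,4) (3,0) (3,1) (3,2) (3,3) (3,4) (4,0) (4,1) (4,2) (4,3) (5,0)] -> total=19

Answer: 19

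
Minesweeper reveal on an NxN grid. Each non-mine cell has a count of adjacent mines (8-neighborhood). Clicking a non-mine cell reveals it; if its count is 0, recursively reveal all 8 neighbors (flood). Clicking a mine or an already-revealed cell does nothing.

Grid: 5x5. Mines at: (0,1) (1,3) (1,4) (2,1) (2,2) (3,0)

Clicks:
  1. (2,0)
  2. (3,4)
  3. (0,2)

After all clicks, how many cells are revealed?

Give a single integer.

Answer: 12

Derivation:
Click 1 (2,0) count=2: revealed 1 new [(2,0)] -> total=1
Click 2 (3,4) count=0: revealed 10 new [(2,3) (2,4) (3,1) (3,2) (3,3) (3,4) (4,1) (4,2) (4,3) (4,4)] -> total=11
Click 3 (0,2) count=2: revealed 1 new [(0,2)] -> total=12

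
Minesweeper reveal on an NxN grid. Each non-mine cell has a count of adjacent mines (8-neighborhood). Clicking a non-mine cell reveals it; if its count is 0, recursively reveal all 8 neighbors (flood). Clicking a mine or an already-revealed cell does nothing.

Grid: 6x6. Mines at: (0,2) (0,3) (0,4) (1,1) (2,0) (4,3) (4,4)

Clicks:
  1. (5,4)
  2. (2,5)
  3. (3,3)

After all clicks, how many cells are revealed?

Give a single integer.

Click 1 (5,4) count=2: revealed 1 new [(5,4)] -> total=1
Click 2 (2,5) count=0: revealed 12 new [(1,2) (1,3) (1,4) (1,5) (2,2) (2,3) (2,4) (2,5) (3,2) (3,3) (3,4) (3,5)] -> total=13
Click 3 (3,3) count=2: revealed 0 new [(none)] -> total=13

Answer: 13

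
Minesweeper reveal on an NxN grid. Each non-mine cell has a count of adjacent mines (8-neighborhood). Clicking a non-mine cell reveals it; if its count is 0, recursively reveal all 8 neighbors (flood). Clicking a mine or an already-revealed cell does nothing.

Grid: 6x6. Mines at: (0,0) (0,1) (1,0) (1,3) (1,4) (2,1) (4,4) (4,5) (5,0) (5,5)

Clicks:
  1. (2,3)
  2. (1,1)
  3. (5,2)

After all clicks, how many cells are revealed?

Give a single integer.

Answer: 11

Derivation:
Click 1 (2,3) count=2: revealed 1 new [(2,3)] -> total=1
Click 2 (1,1) count=4: revealed 1 new [(1,1)] -> total=2
Click 3 (5,2) count=0: revealed 9 new [(3,1) (3,2) (3,3) (4,1) (4,2) (4,3) (5,1) (5,2) (5,3)] -> total=11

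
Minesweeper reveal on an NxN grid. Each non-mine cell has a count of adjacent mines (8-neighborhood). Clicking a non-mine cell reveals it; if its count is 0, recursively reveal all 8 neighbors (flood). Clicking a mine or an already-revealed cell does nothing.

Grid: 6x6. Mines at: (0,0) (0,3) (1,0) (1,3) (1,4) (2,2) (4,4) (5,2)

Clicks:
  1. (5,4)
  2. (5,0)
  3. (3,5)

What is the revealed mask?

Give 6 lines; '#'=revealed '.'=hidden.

Click 1 (5,4) count=1: revealed 1 new [(5,4)] -> total=1
Click 2 (5,0) count=0: revealed 8 new [(2,0) (2,1) (3,0) (3,1) (4,0) (4,1) (5,0) (5,1)] -> total=9
Click 3 (3,5) count=1: revealed 1 new [(3,5)] -> total=10

Answer: ......
......
##....
##...#
##....
##..#.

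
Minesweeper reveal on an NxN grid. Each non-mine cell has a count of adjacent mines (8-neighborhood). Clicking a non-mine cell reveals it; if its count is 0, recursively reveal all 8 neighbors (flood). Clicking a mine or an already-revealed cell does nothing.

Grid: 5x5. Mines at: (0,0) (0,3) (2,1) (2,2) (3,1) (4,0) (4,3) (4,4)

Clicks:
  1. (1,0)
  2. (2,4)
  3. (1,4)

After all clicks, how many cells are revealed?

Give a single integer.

Click 1 (1,0) count=2: revealed 1 new [(1,0)] -> total=1
Click 2 (2,4) count=0: revealed 6 new [(1,3) (1,4) (2,3) (2,4) (3,3) (3,4)] -> total=7
Click 3 (1,4) count=1: revealed 0 new [(none)] -> total=7

Answer: 7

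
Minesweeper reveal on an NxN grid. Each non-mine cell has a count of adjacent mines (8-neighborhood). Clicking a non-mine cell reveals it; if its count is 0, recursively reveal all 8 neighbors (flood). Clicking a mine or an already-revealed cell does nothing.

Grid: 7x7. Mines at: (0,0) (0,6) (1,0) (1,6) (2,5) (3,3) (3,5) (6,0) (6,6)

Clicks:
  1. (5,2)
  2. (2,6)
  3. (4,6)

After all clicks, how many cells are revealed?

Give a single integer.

Click 1 (5,2) count=0: revealed 23 new [(2,0) (2,1) (2,2) (3,0) (3,1) (3,2) (4,0) (4,1) (4,2) (4,3) (4,4) (4,5) (5,0) (5,1) (5,2) (5,3) (5,4) (5,5) (6,1) (6,2) (6,3) (6,4) (6,5)] -> total=23
Click 2 (2,6) count=3: revealed 1 new [(2,6)] -> total=24
Click 3 (4,6) count=1: revealed 1 new [(4,6)] -> total=25

Answer: 25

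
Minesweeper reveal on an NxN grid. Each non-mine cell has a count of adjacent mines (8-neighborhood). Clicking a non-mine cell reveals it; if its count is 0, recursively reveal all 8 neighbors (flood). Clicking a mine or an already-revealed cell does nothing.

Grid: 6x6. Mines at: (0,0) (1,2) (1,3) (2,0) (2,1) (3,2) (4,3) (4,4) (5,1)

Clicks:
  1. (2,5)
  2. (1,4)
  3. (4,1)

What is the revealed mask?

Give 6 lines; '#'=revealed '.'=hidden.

Click 1 (2,5) count=0: revealed 8 new [(0,4) (0,5) (1,4) (1,5) (2,4) (2,5) (3,4) (3,5)] -> total=8
Click 2 (1,4) count=1: revealed 0 new [(none)] -> total=8
Click 3 (4,1) count=2: revealed 1 new [(4,1)] -> total=9

Answer: ....##
....##
....##
....##
.#....
......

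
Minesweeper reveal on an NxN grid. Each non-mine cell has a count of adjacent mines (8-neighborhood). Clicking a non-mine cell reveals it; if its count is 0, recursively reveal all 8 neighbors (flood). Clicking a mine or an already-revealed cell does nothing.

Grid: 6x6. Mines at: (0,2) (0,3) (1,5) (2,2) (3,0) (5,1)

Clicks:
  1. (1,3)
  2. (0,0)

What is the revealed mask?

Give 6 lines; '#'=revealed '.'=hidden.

Click 1 (1,3) count=3: revealed 1 new [(1,3)] -> total=1
Click 2 (0,0) count=0: revealed 6 new [(0,0) (0,1) (1,0) (1,1) (2,0) (2,1)] -> total=7

Answer: ##....
##.#..
##....
......
......
......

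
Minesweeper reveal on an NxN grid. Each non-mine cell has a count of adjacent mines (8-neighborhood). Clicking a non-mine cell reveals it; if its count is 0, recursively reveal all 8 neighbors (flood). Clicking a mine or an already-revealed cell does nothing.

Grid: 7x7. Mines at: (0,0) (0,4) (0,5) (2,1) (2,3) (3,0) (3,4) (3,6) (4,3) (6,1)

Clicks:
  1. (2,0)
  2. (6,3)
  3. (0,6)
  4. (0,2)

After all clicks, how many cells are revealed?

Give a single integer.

Answer: 21

Derivation:
Click 1 (2,0) count=2: revealed 1 new [(2,0)] -> total=1
Click 2 (6,3) count=0: revealed 13 new [(4,4) (4,5) (4,6) (5,2) (5,3) (5,4) (5,5) (5,6) (6,2) (6,3) (6,4) (6,5) (6,6)] -> total=14
Click 3 (0,6) count=1: revealed 1 new [(0,6)] -> total=15
Click 4 (0,2) count=0: revealed 6 new [(0,1) (0,2) (0,3) (1,1) (1,2) (1,3)] -> total=21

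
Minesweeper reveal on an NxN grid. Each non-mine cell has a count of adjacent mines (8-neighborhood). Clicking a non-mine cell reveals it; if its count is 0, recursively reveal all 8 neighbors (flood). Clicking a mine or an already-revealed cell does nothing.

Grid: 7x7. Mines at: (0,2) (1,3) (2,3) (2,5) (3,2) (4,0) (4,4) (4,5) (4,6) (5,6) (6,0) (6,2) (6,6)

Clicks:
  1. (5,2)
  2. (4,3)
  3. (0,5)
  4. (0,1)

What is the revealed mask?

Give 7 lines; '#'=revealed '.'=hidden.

Click 1 (5,2) count=1: revealed 1 new [(5,2)] -> total=1
Click 2 (4,3) count=2: revealed 1 new [(4,3)] -> total=2
Click 3 (0,5) count=0: revealed 6 new [(0,4) (0,5) (0,6) (1,4) (1,5) (1,6)] -> total=8
Click 4 (0,1) count=1: revealed 1 new [(0,1)] -> total=9

Answer: .#..###
....###
.......
.......
...#...
..#....
.......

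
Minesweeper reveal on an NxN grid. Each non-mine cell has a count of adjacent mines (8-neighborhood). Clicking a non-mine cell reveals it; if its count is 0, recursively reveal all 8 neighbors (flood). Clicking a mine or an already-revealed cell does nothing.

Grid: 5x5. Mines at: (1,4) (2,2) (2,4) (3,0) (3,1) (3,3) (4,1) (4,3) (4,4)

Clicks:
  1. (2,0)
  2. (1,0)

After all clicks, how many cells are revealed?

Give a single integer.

Click 1 (2,0) count=2: revealed 1 new [(2,0)] -> total=1
Click 2 (1,0) count=0: revealed 9 new [(0,0) (0,1) (0,2) (0,3) (1,0) (1,1) (1,2) (1,3) (2,1)] -> total=10

Answer: 10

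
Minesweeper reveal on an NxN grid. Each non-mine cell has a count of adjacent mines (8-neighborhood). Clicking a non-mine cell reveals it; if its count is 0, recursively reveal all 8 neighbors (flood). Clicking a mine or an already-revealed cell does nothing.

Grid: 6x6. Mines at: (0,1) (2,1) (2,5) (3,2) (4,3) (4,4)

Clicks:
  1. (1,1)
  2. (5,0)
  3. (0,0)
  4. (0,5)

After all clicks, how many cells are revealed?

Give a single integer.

Answer: 21

Derivation:
Click 1 (1,1) count=2: revealed 1 new [(1,1)] -> total=1
Click 2 (5,0) count=0: revealed 8 new [(3,0) (3,1) (4,0) (4,1) (4,2) (5,0) (5,1) (5,2)] -> total=9
Click 3 (0,0) count=1: revealed 1 new [(0,0)] -> total=10
Click 4 (0,5) count=0: revealed 11 new [(0,2) (0,3) (0,4) (0,5) (1,2) (1,3) (1,4) (1,5) (2,2) (2,3) (2,4)] -> total=21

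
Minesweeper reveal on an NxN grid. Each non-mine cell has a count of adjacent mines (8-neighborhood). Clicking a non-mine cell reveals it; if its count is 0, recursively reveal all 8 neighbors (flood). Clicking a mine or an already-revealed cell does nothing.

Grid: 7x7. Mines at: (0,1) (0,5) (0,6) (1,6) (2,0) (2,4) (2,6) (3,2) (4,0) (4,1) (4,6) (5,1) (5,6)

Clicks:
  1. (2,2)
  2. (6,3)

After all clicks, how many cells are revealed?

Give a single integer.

Click 1 (2,2) count=1: revealed 1 new [(2,2)] -> total=1
Click 2 (6,3) count=0: revealed 15 new [(3,3) (3,4) (3,5) (4,2) (4,3) (4,4) (4,5) (5,2) (5,3) (5,4) (5,5) (6,2) (6,3) (6,4) (6,5)] -> total=16

Answer: 16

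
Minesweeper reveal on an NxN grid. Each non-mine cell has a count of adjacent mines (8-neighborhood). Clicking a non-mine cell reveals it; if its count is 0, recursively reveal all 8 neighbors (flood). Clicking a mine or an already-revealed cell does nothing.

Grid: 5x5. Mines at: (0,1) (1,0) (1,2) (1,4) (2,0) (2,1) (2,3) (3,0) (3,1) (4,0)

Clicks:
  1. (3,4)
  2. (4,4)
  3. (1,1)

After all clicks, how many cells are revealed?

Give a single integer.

Click 1 (3,4) count=1: revealed 1 new [(3,4)] -> total=1
Click 2 (4,4) count=0: revealed 5 new [(3,2) (3,3) (4,2) (4,3) (4,4)] -> total=6
Click 3 (1,1) count=5: revealed 1 new [(1,1)] -> total=7

Answer: 7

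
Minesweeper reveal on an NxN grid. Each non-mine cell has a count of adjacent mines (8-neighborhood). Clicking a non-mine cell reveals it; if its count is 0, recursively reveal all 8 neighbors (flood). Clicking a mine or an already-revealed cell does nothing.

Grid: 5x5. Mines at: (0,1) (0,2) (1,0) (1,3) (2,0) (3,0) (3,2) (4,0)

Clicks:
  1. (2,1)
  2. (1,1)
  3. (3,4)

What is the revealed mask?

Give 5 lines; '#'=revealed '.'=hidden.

Click 1 (2,1) count=4: revealed 1 new [(2,1)] -> total=1
Click 2 (1,1) count=4: revealed 1 new [(1,1)] -> total=2
Click 3 (3,4) count=0: revealed 6 new [(2,3) (2,4) (3,3) (3,4) (4,3) (4,4)] -> total=8

Answer: .....
.#...
.#.##
...##
...##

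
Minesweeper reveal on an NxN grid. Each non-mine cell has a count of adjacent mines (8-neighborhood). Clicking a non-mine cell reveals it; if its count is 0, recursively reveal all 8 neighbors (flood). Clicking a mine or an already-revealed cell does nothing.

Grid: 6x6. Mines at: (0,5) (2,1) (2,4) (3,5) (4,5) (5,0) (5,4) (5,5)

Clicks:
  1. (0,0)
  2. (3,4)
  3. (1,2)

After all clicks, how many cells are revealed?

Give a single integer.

Answer: 11

Derivation:
Click 1 (0,0) count=0: revealed 10 new [(0,0) (0,1) (0,2) (0,3) (0,4) (1,0) (1,1) (1,2) (1,3) (1,4)] -> total=10
Click 2 (3,4) count=3: revealed 1 new [(3,4)] -> total=11
Click 3 (1,2) count=1: revealed 0 new [(none)] -> total=11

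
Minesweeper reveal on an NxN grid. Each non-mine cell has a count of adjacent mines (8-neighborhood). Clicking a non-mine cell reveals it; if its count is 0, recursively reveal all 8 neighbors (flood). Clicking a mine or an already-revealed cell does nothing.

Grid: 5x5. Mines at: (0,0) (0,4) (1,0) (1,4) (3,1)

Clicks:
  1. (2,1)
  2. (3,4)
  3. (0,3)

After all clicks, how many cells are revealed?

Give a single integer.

Click 1 (2,1) count=2: revealed 1 new [(2,1)] -> total=1
Click 2 (3,4) count=0: revealed 9 new [(2,2) (2,3) (2,4) (3,2) (3,3) (3,4) (4,2) (4,3) (4,4)] -> total=10
Click 3 (0,3) count=2: revealed 1 new [(0,3)] -> total=11

Answer: 11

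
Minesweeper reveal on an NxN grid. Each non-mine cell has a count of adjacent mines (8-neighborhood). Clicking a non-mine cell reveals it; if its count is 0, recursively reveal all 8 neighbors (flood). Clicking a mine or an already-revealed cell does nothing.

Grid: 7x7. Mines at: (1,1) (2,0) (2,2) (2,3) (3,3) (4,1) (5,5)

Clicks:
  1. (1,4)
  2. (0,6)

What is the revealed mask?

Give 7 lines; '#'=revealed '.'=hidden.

Click 1 (1,4) count=1: revealed 1 new [(1,4)] -> total=1
Click 2 (0,6) count=0: revealed 18 new [(0,2) (0,3) (0,4) (0,5) (0,6) (1,2) (1,3) (1,5) (1,6) (2,4) (2,5) (2,6) (3,4) (3,5) (3,6) (4,4) (4,5) (4,6)] -> total=19

Answer: ..#####
..#####
....###
....###
....###
.......
.......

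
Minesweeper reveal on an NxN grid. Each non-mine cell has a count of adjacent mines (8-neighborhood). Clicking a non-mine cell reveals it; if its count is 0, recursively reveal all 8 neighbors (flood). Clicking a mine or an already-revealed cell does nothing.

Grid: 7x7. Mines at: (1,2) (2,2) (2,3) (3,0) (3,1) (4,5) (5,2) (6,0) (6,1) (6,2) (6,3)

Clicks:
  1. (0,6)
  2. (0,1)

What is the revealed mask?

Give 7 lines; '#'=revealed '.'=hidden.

Click 1 (0,6) count=0: revealed 14 new [(0,3) (0,4) (0,5) (0,6) (1,3) (1,4) (1,5) (1,6) (2,4) (2,5) (2,6) (3,4) (3,5) (3,6)] -> total=14
Click 2 (0,1) count=1: revealed 1 new [(0,1)] -> total=15

Answer: .#.####
...####
....###
....###
.......
.......
.......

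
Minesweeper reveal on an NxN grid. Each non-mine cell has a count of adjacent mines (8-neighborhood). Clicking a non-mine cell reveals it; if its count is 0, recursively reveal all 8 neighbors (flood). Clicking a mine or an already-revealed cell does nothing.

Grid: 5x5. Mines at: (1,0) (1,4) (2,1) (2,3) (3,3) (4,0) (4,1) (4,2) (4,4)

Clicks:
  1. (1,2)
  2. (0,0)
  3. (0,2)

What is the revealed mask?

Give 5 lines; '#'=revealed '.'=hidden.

Click 1 (1,2) count=2: revealed 1 new [(1,2)] -> total=1
Click 2 (0,0) count=1: revealed 1 new [(0,0)] -> total=2
Click 3 (0,2) count=0: revealed 5 new [(0,1) (0,2) (0,3) (1,1) (1,3)] -> total=7

Answer: ####.
.###.
.....
.....
.....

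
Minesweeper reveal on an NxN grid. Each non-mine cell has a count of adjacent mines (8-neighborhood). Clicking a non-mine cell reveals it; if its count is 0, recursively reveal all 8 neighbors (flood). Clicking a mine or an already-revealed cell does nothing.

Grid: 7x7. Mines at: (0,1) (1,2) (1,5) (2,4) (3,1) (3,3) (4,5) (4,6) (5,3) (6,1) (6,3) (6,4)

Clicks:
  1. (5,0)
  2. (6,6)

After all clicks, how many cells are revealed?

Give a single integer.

Answer: 5

Derivation:
Click 1 (5,0) count=1: revealed 1 new [(5,0)] -> total=1
Click 2 (6,6) count=0: revealed 4 new [(5,5) (5,6) (6,5) (6,6)] -> total=5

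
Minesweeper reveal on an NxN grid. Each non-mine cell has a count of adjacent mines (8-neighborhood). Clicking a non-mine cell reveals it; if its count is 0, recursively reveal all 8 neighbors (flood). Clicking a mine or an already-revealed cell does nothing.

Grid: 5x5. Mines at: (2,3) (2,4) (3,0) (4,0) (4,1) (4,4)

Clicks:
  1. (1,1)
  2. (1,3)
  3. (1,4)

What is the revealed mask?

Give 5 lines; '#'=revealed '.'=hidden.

Answer: #####
#####
###..
.....
.....

Derivation:
Click 1 (1,1) count=0: revealed 13 new [(0,0) (0,1) (0,2) (0,3) (0,4) (1,0) (1,1) (1,2) (1,3) (1,4) (2,0) (2,1) (2,2)] -> total=13
Click 2 (1,3) count=2: revealed 0 new [(none)] -> total=13
Click 3 (1,4) count=2: revealed 0 new [(none)] -> total=13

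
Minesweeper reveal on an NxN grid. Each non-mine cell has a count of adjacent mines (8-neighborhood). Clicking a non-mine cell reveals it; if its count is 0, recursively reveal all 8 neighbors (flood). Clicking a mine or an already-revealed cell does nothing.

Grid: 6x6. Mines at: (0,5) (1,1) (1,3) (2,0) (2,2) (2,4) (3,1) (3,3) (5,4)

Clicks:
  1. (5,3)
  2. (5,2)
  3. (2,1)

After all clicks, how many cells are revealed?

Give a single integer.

Click 1 (5,3) count=1: revealed 1 new [(5,3)] -> total=1
Click 2 (5,2) count=0: revealed 7 new [(4,0) (4,1) (4,2) (4,3) (5,0) (5,1) (5,2)] -> total=8
Click 3 (2,1) count=4: revealed 1 new [(2,1)] -> total=9

Answer: 9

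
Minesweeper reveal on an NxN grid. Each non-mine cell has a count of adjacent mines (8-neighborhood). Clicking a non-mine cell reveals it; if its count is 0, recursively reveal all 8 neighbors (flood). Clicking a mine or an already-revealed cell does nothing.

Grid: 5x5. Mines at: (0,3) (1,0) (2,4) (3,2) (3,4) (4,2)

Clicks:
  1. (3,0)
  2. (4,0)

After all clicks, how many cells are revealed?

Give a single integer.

Answer: 6

Derivation:
Click 1 (3,0) count=0: revealed 6 new [(2,0) (2,1) (3,0) (3,1) (4,0) (4,1)] -> total=6
Click 2 (4,0) count=0: revealed 0 new [(none)] -> total=6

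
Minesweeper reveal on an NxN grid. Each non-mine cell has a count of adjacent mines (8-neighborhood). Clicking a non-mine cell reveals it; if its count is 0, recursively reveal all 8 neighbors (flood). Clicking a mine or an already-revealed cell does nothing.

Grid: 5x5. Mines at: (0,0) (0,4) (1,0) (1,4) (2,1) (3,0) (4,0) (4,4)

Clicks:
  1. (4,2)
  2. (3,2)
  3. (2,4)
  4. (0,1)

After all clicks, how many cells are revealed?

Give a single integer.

Click 1 (4,2) count=0: revealed 6 new [(3,1) (3,2) (3,3) (4,1) (4,2) (4,3)] -> total=6
Click 2 (3,2) count=1: revealed 0 new [(none)] -> total=6
Click 3 (2,4) count=1: revealed 1 new [(2,4)] -> total=7
Click 4 (0,1) count=2: revealed 1 new [(0,1)] -> total=8

Answer: 8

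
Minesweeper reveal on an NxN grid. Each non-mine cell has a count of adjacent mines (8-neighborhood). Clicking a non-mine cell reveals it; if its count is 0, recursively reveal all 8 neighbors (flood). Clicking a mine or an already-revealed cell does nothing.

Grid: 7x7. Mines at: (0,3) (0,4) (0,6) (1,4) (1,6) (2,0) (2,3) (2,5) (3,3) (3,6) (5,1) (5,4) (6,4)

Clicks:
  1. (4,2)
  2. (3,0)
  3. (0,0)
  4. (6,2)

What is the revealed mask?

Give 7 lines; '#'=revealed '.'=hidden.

Click 1 (4,2) count=2: revealed 1 new [(4,2)] -> total=1
Click 2 (3,0) count=1: revealed 1 new [(3,0)] -> total=2
Click 3 (0,0) count=0: revealed 6 new [(0,0) (0,1) (0,2) (1,0) (1,1) (1,2)] -> total=8
Click 4 (6,2) count=1: revealed 1 new [(6,2)] -> total=9

Answer: ###....
###....
.......
#......
..#....
.......
..#....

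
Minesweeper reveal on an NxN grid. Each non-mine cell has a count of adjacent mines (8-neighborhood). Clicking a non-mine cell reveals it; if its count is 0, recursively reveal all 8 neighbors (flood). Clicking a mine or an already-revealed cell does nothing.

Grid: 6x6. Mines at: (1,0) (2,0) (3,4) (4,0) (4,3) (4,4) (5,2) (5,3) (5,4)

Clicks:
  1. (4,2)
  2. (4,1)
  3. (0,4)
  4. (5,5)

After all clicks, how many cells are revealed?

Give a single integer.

Answer: 21

Derivation:
Click 1 (4,2) count=3: revealed 1 new [(4,2)] -> total=1
Click 2 (4,1) count=2: revealed 1 new [(4,1)] -> total=2
Click 3 (0,4) count=0: revealed 18 new [(0,1) (0,2) (0,3) (0,4) (0,5) (1,1) (1,2) (1,3) (1,4) (1,5) (2,1) (2,2) (2,3) (2,4) (2,5) (3,1) (3,2) (3,3)] -> total=20
Click 4 (5,5) count=2: revealed 1 new [(5,5)] -> total=21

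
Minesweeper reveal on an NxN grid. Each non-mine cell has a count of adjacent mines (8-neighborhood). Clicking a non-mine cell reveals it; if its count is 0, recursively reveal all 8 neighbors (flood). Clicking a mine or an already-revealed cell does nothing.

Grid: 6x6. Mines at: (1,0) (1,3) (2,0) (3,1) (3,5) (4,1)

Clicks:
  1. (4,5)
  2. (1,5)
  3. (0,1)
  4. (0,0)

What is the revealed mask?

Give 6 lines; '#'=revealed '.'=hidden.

Answer: ##..##
....##
....##
......
.....#
......

Derivation:
Click 1 (4,5) count=1: revealed 1 new [(4,5)] -> total=1
Click 2 (1,5) count=0: revealed 6 new [(0,4) (0,5) (1,4) (1,5) (2,4) (2,5)] -> total=7
Click 3 (0,1) count=1: revealed 1 new [(0,1)] -> total=8
Click 4 (0,0) count=1: revealed 1 new [(0,0)] -> total=9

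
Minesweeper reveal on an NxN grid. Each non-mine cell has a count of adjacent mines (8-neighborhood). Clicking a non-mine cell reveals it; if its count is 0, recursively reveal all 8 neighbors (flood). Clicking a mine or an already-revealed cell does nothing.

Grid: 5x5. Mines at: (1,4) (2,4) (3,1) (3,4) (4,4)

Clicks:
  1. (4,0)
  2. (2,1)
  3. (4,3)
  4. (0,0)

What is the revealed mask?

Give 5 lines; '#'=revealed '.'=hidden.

Click 1 (4,0) count=1: revealed 1 new [(4,0)] -> total=1
Click 2 (2,1) count=1: revealed 1 new [(2,1)] -> total=2
Click 3 (4,3) count=2: revealed 1 new [(4,3)] -> total=3
Click 4 (0,0) count=0: revealed 11 new [(0,0) (0,1) (0,2) (0,3) (1,0) (1,1) (1,2) (1,3) (2,0) (2,2) (2,3)] -> total=14

Answer: ####.
####.
####.
.....
#..#.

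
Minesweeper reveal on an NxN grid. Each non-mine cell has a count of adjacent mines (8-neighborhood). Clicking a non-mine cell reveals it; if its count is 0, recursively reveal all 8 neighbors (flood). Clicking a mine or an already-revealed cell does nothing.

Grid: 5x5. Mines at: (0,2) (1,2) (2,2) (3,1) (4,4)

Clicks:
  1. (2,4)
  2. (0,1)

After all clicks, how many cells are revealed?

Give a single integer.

Answer: 9

Derivation:
Click 1 (2,4) count=0: revealed 8 new [(0,3) (0,4) (1,3) (1,4) (2,3) (2,4) (3,3) (3,4)] -> total=8
Click 2 (0,1) count=2: revealed 1 new [(0,1)] -> total=9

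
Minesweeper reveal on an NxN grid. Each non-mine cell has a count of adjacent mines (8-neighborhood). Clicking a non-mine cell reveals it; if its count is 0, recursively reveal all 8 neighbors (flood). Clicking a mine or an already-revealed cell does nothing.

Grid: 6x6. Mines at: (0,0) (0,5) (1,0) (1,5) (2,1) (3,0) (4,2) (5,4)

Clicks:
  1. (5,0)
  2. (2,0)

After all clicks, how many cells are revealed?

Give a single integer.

Answer: 5

Derivation:
Click 1 (5,0) count=0: revealed 4 new [(4,0) (4,1) (5,0) (5,1)] -> total=4
Click 2 (2,0) count=3: revealed 1 new [(2,0)] -> total=5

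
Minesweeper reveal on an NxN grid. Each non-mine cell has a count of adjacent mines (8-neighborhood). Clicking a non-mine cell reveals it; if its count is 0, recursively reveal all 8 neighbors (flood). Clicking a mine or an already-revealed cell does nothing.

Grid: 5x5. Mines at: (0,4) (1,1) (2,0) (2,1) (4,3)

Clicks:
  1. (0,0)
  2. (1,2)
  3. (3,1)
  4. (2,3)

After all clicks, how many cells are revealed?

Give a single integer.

Answer: 11

Derivation:
Click 1 (0,0) count=1: revealed 1 new [(0,0)] -> total=1
Click 2 (1,2) count=2: revealed 1 new [(1,2)] -> total=2
Click 3 (3,1) count=2: revealed 1 new [(3,1)] -> total=3
Click 4 (2,3) count=0: revealed 8 new [(1,3) (1,4) (2,2) (2,3) (2,4) (3,2) (3,3) (3,4)] -> total=11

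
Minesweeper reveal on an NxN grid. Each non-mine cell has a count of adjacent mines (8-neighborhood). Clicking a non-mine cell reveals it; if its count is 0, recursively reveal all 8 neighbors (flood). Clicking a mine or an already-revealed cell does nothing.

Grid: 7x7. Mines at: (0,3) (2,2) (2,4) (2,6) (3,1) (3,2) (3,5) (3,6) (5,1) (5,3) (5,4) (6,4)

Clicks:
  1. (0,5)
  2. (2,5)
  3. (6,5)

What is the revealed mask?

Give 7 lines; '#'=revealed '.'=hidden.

Answer: ....###
....###
.....#.
.......
.......
.......
.....#.

Derivation:
Click 1 (0,5) count=0: revealed 6 new [(0,4) (0,5) (0,6) (1,4) (1,5) (1,6)] -> total=6
Click 2 (2,5) count=4: revealed 1 new [(2,5)] -> total=7
Click 3 (6,5) count=2: revealed 1 new [(6,5)] -> total=8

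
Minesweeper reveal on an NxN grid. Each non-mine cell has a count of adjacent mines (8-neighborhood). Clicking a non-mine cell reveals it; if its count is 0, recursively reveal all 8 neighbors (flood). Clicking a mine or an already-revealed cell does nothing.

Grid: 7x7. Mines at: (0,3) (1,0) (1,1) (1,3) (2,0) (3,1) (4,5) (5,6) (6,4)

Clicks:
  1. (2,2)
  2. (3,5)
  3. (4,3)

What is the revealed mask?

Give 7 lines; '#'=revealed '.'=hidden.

Answer: .......
.......
..###..
..####.
#####..
#####..
####...

Derivation:
Click 1 (2,2) count=3: revealed 1 new [(2,2)] -> total=1
Click 2 (3,5) count=1: revealed 1 new [(3,5)] -> total=2
Click 3 (4,3) count=0: revealed 19 new [(2,3) (2,4) (3,2) (3,3) (3,4) (4,0) (4,1) (4,2) (4,3) (4,4) (5,0) (5,1) (5,2) (5,3) (5,4) (6,0) (6,1) (6,2) (6,3)] -> total=21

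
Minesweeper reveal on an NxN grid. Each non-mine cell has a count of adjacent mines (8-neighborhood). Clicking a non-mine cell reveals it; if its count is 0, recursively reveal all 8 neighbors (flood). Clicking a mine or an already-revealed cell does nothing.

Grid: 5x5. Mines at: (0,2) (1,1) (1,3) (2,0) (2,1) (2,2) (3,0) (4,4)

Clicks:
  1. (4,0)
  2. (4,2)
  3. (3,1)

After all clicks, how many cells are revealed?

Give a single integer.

Answer: 7

Derivation:
Click 1 (4,0) count=1: revealed 1 new [(4,0)] -> total=1
Click 2 (4,2) count=0: revealed 6 new [(3,1) (3,2) (3,3) (4,1) (4,2) (4,3)] -> total=7
Click 3 (3,1) count=4: revealed 0 new [(none)] -> total=7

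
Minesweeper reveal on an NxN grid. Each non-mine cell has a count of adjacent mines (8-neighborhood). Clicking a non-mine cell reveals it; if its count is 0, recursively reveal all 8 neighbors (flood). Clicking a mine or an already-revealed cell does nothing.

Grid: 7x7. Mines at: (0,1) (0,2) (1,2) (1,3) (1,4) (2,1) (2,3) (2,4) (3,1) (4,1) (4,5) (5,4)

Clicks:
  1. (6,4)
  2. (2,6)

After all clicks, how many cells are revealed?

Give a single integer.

Answer: 9

Derivation:
Click 1 (6,4) count=1: revealed 1 new [(6,4)] -> total=1
Click 2 (2,6) count=0: revealed 8 new [(0,5) (0,6) (1,5) (1,6) (2,5) (2,6) (3,5) (3,6)] -> total=9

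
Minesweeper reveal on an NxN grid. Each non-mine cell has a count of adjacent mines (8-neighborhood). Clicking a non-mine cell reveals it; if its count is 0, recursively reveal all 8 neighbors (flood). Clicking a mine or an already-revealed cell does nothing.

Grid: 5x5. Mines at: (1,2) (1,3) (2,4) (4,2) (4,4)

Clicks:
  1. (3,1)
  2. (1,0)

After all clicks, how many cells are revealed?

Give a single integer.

Answer: 10

Derivation:
Click 1 (3,1) count=1: revealed 1 new [(3,1)] -> total=1
Click 2 (1,0) count=0: revealed 9 new [(0,0) (0,1) (1,0) (1,1) (2,0) (2,1) (3,0) (4,0) (4,1)] -> total=10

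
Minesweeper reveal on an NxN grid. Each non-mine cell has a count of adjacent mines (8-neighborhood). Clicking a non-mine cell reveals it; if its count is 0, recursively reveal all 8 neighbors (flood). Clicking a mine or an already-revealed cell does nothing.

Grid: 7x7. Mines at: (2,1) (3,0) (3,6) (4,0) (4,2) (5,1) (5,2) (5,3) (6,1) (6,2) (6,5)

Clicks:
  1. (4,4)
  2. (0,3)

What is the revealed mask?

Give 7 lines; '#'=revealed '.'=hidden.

Answer: #######
#######
..#####
..####.
...###.
.......
.......

Derivation:
Click 1 (4,4) count=1: revealed 1 new [(4,4)] -> total=1
Click 2 (0,3) count=0: revealed 25 new [(0,0) (0,1) (0,2) (0,3) (0,4) (0,5) (0,6) (1,0) (1,1) (1,2) (1,3) (1,4) (1,5) (1,6) (2,2) (2,3) (2,4) (2,5) (2,6) (3,2) (3,3) (3,4) (3,5) (4,3) (4,5)] -> total=26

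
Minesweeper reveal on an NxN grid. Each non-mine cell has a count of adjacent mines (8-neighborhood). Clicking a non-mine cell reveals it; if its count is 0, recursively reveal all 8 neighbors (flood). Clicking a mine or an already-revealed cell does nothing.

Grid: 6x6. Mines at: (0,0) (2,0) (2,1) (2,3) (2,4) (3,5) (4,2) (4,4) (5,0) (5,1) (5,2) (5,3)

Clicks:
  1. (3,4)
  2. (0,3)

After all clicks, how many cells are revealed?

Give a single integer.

Click 1 (3,4) count=4: revealed 1 new [(3,4)] -> total=1
Click 2 (0,3) count=0: revealed 10 new [(0,1) (0,2) (0,3) (0,4) (0,5) (1,1) (1,2) (1,3) (1,4) (1,5)] -> total=11

Answer: 11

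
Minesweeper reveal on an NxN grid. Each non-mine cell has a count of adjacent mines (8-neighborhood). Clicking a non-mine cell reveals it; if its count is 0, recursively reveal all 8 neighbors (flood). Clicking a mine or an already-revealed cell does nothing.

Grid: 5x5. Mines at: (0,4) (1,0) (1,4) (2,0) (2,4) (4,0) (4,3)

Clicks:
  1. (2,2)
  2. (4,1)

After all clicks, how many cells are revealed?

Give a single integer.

Click 1 (2,2) count=0: revealed 12 new [(0,1) (0,2) (0,3) (1,1) (1,2) (1,3) (2,1) (2,2) (2,3) (3,1) (3,2) (3,3)] -> total=12
Click 2 (4,1) count=1: revealed 1 new [(4,1)] -> total=13

Answer: 13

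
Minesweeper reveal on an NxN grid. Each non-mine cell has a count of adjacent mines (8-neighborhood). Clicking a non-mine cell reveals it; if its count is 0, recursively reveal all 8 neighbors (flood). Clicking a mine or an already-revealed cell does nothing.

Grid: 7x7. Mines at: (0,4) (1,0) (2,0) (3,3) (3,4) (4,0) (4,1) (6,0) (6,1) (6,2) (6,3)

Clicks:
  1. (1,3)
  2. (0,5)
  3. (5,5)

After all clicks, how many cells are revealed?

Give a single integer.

Click 1 (1,3) count=1: revealed 1 new [(1,3)] -> total=1
Click 2 (0,5) count=1: revealed 1 new [(0,5)] -> total=2
Click 3 (5,5) count=0: revealed 16 new [(0,6) (1,5) (1,6) (2,5) (2,6) (3,5) (3,6) (4,4) (4,5) (4,6) (5,4) (5,5) (5,6) (6,4) (6,5) (6,6)] -> total=18

Answer: 18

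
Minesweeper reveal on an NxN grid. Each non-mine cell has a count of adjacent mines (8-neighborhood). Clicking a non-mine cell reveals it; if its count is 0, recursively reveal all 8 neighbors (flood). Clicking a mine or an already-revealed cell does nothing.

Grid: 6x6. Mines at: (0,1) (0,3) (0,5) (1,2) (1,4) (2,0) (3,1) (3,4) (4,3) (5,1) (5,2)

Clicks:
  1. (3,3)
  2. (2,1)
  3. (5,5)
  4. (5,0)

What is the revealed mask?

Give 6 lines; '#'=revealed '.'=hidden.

Click 1 (3,3) count=2: revealed 1 new [(3,3)] -> total=1
Click 2 (2,1) count=3: revealed 1 new [(2,1)] -> total=2
Click 3 (5,5) count=0: revealed 4 new [(4,4) (4,5) (5,4) (5,5)] -> total=6
Click 4 (5,0) count=1: revealed 1 new [(5,0)] -> total=7

Answer: ......
......
.#....
...#..
....##
#...##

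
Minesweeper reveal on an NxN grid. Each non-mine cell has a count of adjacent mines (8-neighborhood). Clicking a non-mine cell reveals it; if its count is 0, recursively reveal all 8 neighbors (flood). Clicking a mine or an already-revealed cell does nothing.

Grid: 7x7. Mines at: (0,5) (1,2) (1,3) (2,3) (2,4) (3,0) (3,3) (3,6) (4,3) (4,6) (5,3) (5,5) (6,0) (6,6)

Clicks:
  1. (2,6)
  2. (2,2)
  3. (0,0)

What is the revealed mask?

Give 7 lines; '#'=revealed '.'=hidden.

Click 1 (2,6) count=1: revealed 1 new [(2,6)] -> total=1
Click 2 (2,2) count=4: revealed 1 new [(2,2)] -> total=2
Click 3 (0,0) count=0: revealed 6 new [(0,0) (0,1) (1,0) (1,1) (2,0) (2,1)] -> total=8

Answer: ##.....
##.....
###...#
.......
.......
.......
.......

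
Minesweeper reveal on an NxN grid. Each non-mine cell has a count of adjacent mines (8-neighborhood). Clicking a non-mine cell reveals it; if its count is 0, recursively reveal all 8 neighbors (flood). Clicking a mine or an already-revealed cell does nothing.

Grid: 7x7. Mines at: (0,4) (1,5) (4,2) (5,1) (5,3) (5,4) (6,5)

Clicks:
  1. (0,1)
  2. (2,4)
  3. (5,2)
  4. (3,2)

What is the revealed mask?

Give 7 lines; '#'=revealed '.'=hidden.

Click 1 (0,1) count=0: revealed 31 new [(0,0) (0,1) (0,2) (0,3) (1,0) (1,1) (1,2) (1,3) (1,4) (2,0) (2,1) (2,2) (2,3) (2,4) (2,5) (2,6) (3,0) (3,1) (3,2) (3,3) (3,4) (3,5) (3,6) (4,0) (4,1) (4,3) (4,4) (4,5) (4,6) (5,5) (5,6)] -> total=31
Click 2 (2,4) count=1: revealed 0 new [(none)] -> total=31
Click 3 (5,2) count=3: revealed 1 new [(5,2)] -> total=32
Click 4 (3,2) count=1: revealed 0 new [(none)] -> total=32

Answer: ####...
#####..
#######
#######
##.####
..#..##
.......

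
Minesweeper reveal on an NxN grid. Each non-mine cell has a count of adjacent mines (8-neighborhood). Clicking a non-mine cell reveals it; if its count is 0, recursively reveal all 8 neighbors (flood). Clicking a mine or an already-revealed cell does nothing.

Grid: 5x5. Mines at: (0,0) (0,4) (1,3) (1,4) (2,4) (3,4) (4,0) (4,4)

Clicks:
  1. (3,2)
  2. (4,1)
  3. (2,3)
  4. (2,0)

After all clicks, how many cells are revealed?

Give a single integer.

Click 1 (3,2) count=0: revealed 14 new [(1,0) (1,1) (1,2) (2,0) (2,1) (2,2) (2,3) (3,0) (3,1) (3,2) (3,3) (4,1) (4,2) (4,3)] -> total=14
Click 2 (4,1) count=1: revealed 0 new [(none)] -> total=14
Click 3 (2,3) count=4: revealed 0 new [(none)] -> total=14
Click 4 (2,0) count=0: revealed 0 new [(none)] -> total=14

Answer: 14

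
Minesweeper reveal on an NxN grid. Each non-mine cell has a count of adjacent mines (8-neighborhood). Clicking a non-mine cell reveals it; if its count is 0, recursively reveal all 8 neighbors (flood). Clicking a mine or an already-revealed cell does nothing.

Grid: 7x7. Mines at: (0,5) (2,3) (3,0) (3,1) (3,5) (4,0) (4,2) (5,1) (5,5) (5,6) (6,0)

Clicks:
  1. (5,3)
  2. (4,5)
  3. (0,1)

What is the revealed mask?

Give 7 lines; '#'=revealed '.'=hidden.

Answer: #####..
#####..
###....
.......
.....#.
...#...
.......

Derivation:
Click 1 (5,3) count=1: revealed 1 new [(5,3)] -> total=1
Click 2 (4,5) count=3: revealed 1 new [(4,5)] -> total=2
Click 3 (0,1) count=0: revealed 13 new [(0,0) (0,1) (0,2) (0,3) (0,4) (1,0) (1,1) (1,2) (1,3) (1,4) (2,0) (2,1) (2,2)] -> total=15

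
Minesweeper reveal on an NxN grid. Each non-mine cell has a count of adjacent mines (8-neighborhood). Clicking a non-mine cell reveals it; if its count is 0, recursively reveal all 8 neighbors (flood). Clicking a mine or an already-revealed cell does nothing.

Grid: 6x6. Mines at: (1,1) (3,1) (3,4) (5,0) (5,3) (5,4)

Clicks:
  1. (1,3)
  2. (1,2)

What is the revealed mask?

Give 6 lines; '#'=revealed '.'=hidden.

Answer: ..####
..####
..####
......
......
......

Derivation:
Click 1 (1,3) count=0: revealed 12 new [(0,2) (0,3) (0,4) (0,5) (1,2) (1,3) (1,4) (1,5) (2,2) (2,3) (2,4) (2,5)] -> total=12
Click 2 (1,2) count=1: revealed 0 new [(none)] -> total=12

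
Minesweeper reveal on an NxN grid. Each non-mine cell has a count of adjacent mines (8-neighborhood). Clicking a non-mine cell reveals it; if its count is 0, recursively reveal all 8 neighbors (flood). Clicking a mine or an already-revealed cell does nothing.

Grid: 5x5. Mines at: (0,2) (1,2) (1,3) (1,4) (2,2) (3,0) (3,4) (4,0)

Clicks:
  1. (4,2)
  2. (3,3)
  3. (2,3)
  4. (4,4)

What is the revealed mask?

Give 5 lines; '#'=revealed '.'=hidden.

Answer: .....
.....
...#.
.###.
.####

Derivation:
Click 1 (4,2) count=0: revealed 6 new [(3,1) (3,2) (3,3) (4,1) (4,2) (4,3)] -> total=6
Click 2 (3,3) count=2: revealed 0 new [(none)] -> total=6
Click 3 (2,3) count=5: revealed 1 new [(2,3)] -> total=7
Click 4 (4,4) count=1: revealed 1 new [(4,4)] -> total=8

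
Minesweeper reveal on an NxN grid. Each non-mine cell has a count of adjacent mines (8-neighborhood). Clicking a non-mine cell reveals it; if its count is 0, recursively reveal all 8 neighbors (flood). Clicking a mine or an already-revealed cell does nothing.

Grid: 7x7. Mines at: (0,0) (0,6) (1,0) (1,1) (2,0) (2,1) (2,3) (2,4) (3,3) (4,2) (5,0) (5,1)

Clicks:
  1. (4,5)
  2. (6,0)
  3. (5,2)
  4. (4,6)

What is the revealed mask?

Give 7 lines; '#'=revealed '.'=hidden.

Click 1 (4,5) count=0: revealed 21 new [(1,5) (1,6) (2,5) (2,6) (3,4) (3,5) (3,6) (4,3) (4,4) (4,5) (4,6) (5,2) (5,3) (5,4) (5,5) (5,6) (6,2) (6,3) (6,4) (6,5) (6,6)] -> total=21
Click 2 (6,0) count=2: revealed 1 new [(6,0)] -> total=22
Click 3 (5,2) count=2: revealed 0 new [(none)] -> total=22
Click 4 (4,6) count=0: revealed 0 new [(none)] -> total=22

Answer: .......
.....##
.....##
....###
...####
..#####
#.#####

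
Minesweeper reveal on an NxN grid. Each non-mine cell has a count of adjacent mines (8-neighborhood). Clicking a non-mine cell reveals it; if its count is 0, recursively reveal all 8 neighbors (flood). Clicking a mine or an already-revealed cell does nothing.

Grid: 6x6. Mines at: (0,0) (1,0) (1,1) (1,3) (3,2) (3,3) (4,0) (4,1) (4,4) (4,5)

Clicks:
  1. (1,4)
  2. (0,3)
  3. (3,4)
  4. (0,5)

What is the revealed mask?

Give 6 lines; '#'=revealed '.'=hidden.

Answer: ...###
....##
....##
....##
......
......

Derivation:
Click 1 (1,4) count=1: revealed 1 new [(1,4)] -> total=1
Click 2 (0,3) count=1: revealed 1 new [(0,3)] -> total=2
Click 3 (3,4) count=3: revealed 1 new [(3,4)] -> total=3
Click 4 (0,5) count=0: revealed 6 new [(0,4) (0,5) (1,5) (2,4) (2,5) (3,5)] -> total=9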